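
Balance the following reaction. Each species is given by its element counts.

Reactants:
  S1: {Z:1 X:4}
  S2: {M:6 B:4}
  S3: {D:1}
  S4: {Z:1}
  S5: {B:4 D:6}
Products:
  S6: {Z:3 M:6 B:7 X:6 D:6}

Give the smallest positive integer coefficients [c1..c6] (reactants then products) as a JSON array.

Coefficients: [6, 4, 6, 6, 3, 4]

Z: 6·1+4·0+6·0+6·1+3·0 = 12 | 4·3 = 12
M: 6·0+4·6+6·0+6·0+3·0 = 24 | 4·6 = 24
B: 6·0+4·4+6·0+6·0+3·4 = 28 | 4·7 = 28
X: 6·4+4·0+6·0+6·0+3·0 = 24 | 4·6 = 24
D: 6·0+4·0+6·1+6·0+3·6 = 24 | 4·6 = 24
gcd(6,4,6,6,3,4) = 1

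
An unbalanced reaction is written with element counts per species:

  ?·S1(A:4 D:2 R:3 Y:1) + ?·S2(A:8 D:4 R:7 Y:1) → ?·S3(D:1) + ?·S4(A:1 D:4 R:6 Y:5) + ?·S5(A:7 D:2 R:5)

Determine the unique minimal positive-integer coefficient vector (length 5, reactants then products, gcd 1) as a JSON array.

Coefficients: [1, 4, 4, 1, 5]

A: 1·4+4·8 = 36 | 4·0+1·1+5·7 = 36
D: 1·2+4·4 = 18 | 4·1+1·4+5·2 = 18
R: 1·3+4·7 = 31 | 4·0+1·6+5·5 = 31
Y: 1·1+4·1 = 5 | 4·0+1·5+5·0 = 5
gcd(1,4,4,1,5) = 1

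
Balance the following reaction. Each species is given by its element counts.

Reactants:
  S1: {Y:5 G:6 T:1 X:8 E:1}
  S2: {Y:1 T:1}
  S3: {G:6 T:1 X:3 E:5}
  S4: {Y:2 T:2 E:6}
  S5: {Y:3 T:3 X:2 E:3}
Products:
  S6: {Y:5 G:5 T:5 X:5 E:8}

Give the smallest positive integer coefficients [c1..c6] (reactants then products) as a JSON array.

Coefficients: [1, 6, 4, 2, 5, 6]

Y: 1·5+6·1+4·0+2·2+5·3 = 30 | 6·5 = 30
G: 1·6+6·0+4·6+2·0+5·0 = 30 | 6·5 = 30
T: 1·1+6·1+4·1+2·2+5·3 = 30 | 6·5 = 30
X: 1·8+6·0+4·3+2·0+5·2 = 30 | 6·5 = 30
E: 1·1+6·0+4·5+2·6+5·3 = 48 | 6·8 = 48
gcd(1,6,4,2,5,6) = 1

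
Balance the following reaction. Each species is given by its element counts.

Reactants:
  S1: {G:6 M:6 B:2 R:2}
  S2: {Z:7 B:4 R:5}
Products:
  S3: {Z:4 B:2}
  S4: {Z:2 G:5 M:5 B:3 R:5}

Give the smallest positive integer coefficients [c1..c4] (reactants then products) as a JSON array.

Z: 5·0+4·7 = 28 | 4·4+6·2 = 28
G: 5·6+4·0 = 30 | 4·0+6·5 = 30
M: 5·6+4·0 = 30 | 4·0+6·5 = 30
B: 5·2+4·4 = 26 | 4·2+6·3 = 26
R: 5·2+4·5 = 30 | 4·0+6·5 = 30
gcd(5,4,4,6) = 1

Coefficients: [5, 4, 4, 6]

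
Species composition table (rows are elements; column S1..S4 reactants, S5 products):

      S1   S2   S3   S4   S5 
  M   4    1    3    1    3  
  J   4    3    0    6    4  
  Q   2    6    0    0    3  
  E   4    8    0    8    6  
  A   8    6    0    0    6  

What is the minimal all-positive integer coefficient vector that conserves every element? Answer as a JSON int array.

Coefficients: [3, 2, 1, 1, 6]

M: 3·4+2·1+1·3+1·1 = 18 | 6·3 = 18
J: 3·4+2·3+1·0+1·6 = 24 | 6·4 = 24
Q: 3·2+2·6+1·0+1·0 = 18 | 6·3 = 18
E: 3·4+2·8+1·0+1·8 = 36 | 6·6 = 36
A: 3·8+2·6+1·0+1·0 = 36 | 6·6 = 36
gcd(3,2,1,1,6) = 1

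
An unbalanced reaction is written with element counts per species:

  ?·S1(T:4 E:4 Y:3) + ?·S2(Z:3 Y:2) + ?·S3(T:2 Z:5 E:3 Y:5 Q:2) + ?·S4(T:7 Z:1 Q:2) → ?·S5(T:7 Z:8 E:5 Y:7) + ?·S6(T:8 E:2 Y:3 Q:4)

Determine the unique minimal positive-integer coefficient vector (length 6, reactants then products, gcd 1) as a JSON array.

Coefficients: [5, 6, 2, 4, 4, 3]

T: 5·4+6·0+2·2+4·7 = 52 | 4·7+3·8 = 52
Z: 5·0+6·3+2·5+4·1 = 32 | 4·8+3·0 = 32
E: 5·4+6·0+2·3+4·0 = 26 | 4·5+3·2 = 26
Y: 5·3+6·2+2·5+4·0 = 37 | 4·7+3·3 = 37
Q: 5·0+6·0+2·2+4·2 = 12 | 4·0+3·4 = 12
gcd(5,6,2,4,4,3) = 1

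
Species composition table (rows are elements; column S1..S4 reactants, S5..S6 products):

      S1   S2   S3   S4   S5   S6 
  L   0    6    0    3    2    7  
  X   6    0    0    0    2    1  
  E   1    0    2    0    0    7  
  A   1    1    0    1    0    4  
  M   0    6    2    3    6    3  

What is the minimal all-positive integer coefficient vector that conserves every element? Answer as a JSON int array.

L: 2·0+2·6+6·0+4·3 = 24 | 5·2+2·7 = 24
X: 2·6+2·0+6·0+4·0 = 12 | 5·2+2·1 = 12
E: 2·1+2·0+6·2+4·0 = 14 | 5·0+2·7 = 14
A: 2·1+2·1+6·0+4·1 = 8 | 5·0+2·4 = 8
M: 2·0+2·6+6·2+4·3 = 36 | 5·6+2·3 = 36
gcd(2,2,6,4,5,2) = 1

Coefficients: [2, 2, 6, 4, 5, 2]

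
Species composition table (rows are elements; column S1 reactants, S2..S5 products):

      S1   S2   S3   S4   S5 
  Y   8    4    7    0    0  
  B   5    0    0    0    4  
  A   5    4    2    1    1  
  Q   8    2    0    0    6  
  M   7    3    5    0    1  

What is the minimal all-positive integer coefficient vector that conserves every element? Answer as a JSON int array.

Coefficients: [4, 1, 4, 3, 5]

Y: 4·8 = 32 | 1·4+4·7+3·0+5·0 = 32
B: 4·5 = 20 | 1·0+4·0+3·0+5·4 = 20
A: 4·5 = 20 | 1·4+4·2+3·1+5·1 = 20
Q: 4·8 = 32 | 1·2+4·0+3·0+5·6 = 32
M: 4·7 = 28 | 1·3+4·5+3·0+5·1 = 28
gcd(4,1,4,3,5) = 1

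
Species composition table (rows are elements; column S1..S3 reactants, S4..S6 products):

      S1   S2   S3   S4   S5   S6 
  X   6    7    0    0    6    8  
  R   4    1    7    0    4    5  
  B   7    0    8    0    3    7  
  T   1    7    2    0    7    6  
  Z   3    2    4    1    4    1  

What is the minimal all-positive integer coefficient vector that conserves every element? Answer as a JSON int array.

Coefficients: [1, 4, 2, 5, 3, 2]

X: 1·6+4·7+2·0 = 34 | 5·0+3·6+2·8 = 34
R: 1·4+4·1+2·7 = 22 | 5·0+3·4+2·5 = 22
B: 1·7+4·0+2·8 = 23 | 5·0+3·3+2·7 = 23
T: 1·1+4·7+2·2 = 33 | 5·0+3·7+2·6 = 33
Z: 1·3+4·2+2·4 = 19 | 5·1+3·4+2·1 = 19
gcd(1,4,2,5,3,2) = 1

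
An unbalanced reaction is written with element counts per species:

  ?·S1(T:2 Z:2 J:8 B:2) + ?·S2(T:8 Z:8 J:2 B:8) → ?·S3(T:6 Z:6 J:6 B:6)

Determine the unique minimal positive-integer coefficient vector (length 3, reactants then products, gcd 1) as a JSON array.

Coefficients: [3, 3, 5]

T: 3·2+3·8 = 30 | 5·6 = 30
Z: 3·2+3·8 = 30 | 5·6 = 30
J: 3·8+3·2 = 30 | 5·6 = 30
B: 3·2+3·8 = 30 | 5·6 = 30
gcd(3,3,5) = 1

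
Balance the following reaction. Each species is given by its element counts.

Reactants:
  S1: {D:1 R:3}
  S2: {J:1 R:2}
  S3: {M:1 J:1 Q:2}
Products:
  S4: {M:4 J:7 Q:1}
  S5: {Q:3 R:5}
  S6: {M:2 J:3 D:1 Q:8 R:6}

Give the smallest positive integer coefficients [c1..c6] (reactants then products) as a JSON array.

M: 1·0+4·0+6·1 = 6 | 1·4+1·0+1·2 = 6
J: 1·0+4·1+6·1 = 10 | 1·7+1·0+1·3 = 10
D: 1·1+4·0+6·0 = 1 | 1·0+1·0+1·1 = 1
Q: 1·0+4·0+6·2 = 12 | 1·1+1·3+1·8 = 12
R: 1·3+4·2+6·0 = 11 | 1·0+1·5+1·6 = 11
gcd(1,4,6,1,1,1) = 1

Coefficients: [1, 4, 6, 1, 1, 1]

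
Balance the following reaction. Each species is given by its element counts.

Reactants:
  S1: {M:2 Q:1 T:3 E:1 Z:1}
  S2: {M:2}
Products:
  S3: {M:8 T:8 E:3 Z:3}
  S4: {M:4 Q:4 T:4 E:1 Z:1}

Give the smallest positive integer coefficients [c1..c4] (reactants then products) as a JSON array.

Coefficients: [4, 2, 1, 1]

M: 4·2+2·2 = 12 | 1·8+1·4 = 12
Q: 4·1+2·0 = 4 | 1·0+1·4 = 4
T: 4·3+2·0 = 12 | 1·8+1·4 = 12
E: 4·1+2·0 = 4 | 1·3+1·1 = 4
Z: 4·1+2·0 = 4 | 1·3+1·1 = 4
gcd(4,2,1,1) = 1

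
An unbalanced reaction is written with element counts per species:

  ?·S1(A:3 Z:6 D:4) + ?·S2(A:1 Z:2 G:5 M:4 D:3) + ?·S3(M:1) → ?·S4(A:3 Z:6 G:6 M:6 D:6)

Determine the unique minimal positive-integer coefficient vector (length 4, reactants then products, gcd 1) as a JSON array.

Coefficients: [3, 6, 6, 5]

A: 3·3+6·1+6·0 = 15 | 5·3 = 15
Z: 3·6+6·2+6·0 = 30 | 5·6 = 30
G: 3·0+6·5+6·0 = 30 | 5·6 = 30
M: 3·0+6·4+6·1 = 30 | 5·6 = 30
D: 3·4+6·3+6·0 = 30 | 5·6 = 30
gcd(3,6,6,5) = 1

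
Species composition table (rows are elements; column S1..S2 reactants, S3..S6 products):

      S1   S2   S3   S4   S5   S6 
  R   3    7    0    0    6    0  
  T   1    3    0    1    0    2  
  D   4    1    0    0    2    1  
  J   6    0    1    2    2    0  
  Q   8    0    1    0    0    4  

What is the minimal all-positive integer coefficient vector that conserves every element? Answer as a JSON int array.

R: 3·3+3·7 = 30 | 4·0+2·0+5·6+5·0 = 30
T: 3·1+3·3 = 12 | 4·0+2·1+5·0+5·2 = 12
D: 3·4+3·1 = 15 | 4·0+2·0+5·2+5·1 = 15
J: 3·6+3·0 = 18 | 4·1+2·2+5·2+5·0 = 18
Q: 3·8+3·0 = 24 | 4·1+2·0+5·0+5·4 = 24
gcd(3,3,4,2,5,5) = 1

Coefficients: [3, 3, 4, 2, 5, 5]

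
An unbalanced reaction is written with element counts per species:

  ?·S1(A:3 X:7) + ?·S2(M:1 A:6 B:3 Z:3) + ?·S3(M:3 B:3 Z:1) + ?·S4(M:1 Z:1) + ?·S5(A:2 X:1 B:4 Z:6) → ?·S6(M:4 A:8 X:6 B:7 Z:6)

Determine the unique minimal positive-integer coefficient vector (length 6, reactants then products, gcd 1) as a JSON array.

M: 4·0+4·1+5·3+1·1+2·0 = 20 | 5·4 = 20
A: 4·3+4·6+5·0+1·0+2·2 = 40 | 5·8 = 40
X: 4·7+4·0+5·0+1·0+2·1 = 30 | 5·6 = 30
B: 4·0+4·3+5·3+1·0+2·4 = 35 | 5·7 = 35
Z: 4·0+4·3+5·1+1·1+2·6 = 30 | 5·6 = 30
gcd(4,4,5,1,2,5) = 1

Coefficients: [4, 4, 5, 1, 2, 5]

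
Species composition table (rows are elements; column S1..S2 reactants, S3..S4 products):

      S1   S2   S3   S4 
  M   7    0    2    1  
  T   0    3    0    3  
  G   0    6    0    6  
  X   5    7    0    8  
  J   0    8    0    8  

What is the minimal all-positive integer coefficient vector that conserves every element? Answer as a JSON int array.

M: 1·7+5·0 = 7 | 1·2+5·1 = 7
T: 1·0+5·3 = 15 | 1·0+5·3 = 15
G: 1·0+5·6 = 30 | 1·0+5·6 = 30
X: 1·5+5·7 = 40 | 1·0+5·8 = 40
J: 1·0+5·8 = 40 | 1·0+5·8 = 40
gcd(1,5,1,5) = 1

Coefficients: [1, 5, 1, 5]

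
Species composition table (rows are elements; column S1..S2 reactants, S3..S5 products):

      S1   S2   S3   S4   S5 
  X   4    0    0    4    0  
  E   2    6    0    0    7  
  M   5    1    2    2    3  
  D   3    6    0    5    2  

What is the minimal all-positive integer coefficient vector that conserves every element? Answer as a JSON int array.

X: 5·4+3·0 = 20 | 3·0+5·4+4·0 = 20
E: 5·2+3·6 = 28 | 3·0+5·0+4·7 = 28
M: 5·5+3·1 = 28 | 3·2+5·2+4·3 = 28
D: 5·3+3·6 = 33 | 3·0+5·5+4·2 = 33
gcd(5,3,3,5,4) = 1

Coefficients: [5, 3, 3, 5, 4]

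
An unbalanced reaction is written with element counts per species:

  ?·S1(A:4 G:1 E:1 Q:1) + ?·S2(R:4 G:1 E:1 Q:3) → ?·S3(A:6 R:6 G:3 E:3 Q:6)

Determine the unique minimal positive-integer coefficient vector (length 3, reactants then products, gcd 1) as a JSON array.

A: 3·4+3·0 = 12 | 2·6 = 12
R: 3·0+3·4 = 12 | 2·6 = 12
G: 3·1+3·1 = 6 | 2·3 = 6
E: 3·1+3·1 = 6 | 2·3 = 6
Q: 3·1+3·3 = 12 | 2·6 = 12
gcd(3,3,2) = 1

Coefficients: [3, 3, 2]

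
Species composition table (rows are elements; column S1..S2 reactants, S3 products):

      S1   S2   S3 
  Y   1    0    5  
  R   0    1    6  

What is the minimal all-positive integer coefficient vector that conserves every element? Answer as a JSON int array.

Y: 5·1+6·0 = 5 | 1·5 = 5
R: 5·0+6·1 = 6 | 1·6 = 6
gcd(5,6,1) = 1

Coefficients: [5, 6, 1]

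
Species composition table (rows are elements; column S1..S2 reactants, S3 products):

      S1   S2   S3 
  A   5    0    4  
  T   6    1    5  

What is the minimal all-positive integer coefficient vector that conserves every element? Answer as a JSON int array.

A: 4·5+1·0 = 20 | 5·4 = 20
T: 4·6+1·1 = 25 | 5·5 = 25
gcd(4,1,5) = 1

Coefficients: [4, 1, 5]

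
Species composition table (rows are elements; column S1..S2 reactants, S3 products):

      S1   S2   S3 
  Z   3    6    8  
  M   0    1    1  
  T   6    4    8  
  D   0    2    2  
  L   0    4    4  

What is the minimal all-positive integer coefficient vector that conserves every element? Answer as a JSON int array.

Z: 2·3+3·6 = 24 | 3·8 = 24
M: 2·0+3·1 = 3 | 3·1 = 3
T: 2·6+3·4 = 24 | 3·8 = 24
D: 2·0+3·2 = 6 | 3·2 = 6
L: 2·0+3·4 = 12 | 3·4 = 12
gcd(2,3,3) = 1

Coefficients: [2, 3, 3]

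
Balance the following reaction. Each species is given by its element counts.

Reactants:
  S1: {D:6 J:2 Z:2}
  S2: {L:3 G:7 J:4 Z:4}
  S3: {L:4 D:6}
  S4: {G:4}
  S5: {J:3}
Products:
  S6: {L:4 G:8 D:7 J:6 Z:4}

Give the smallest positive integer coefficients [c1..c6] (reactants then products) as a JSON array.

Coefficients: [4, 4, 3, 5, 4, 6]

L: 4·0+4·3+3·4+5·0+4·0 = 24 | 6·4 = 24
G: 4·0+4·7+3·0+5·4+4·0 = 48 | 6·8 = 48
D: 4·6+4·0+3·6+5·0+4·0 = 42 | 6·7 = 42
J: 4·2+4·4+3·0+5·0+4·3 = 36 | 6·6 = 36
Z: 4·2+4·4+3·0+5·0+4·0 = 24 | 6·4 = 24
gcd(4,4,3,5,4,6) = 1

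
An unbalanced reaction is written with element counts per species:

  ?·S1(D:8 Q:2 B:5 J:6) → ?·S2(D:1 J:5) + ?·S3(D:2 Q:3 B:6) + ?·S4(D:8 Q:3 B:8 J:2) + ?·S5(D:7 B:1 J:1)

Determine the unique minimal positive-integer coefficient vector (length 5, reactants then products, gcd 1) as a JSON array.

Coefficients: [6, 6, 3, 1, 4]

D: 6·8 = 48 | 6·1+3·2+1·8+4·7 = 48
Q: 6·2 = 12 | 6·0+3·3+1·3+4·0 = 12
B: 6·5 = 30 | 6·0+3·6+1·8+4·1 = 30
J: 6·6 = 36 | 6·5+3·0+1·2+4·1 = 36
gcd(6,6,3,1,4) = 1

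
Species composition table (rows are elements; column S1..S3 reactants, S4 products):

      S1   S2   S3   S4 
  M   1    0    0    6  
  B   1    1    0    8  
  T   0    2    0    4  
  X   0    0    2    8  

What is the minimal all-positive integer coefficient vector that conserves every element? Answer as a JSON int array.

M: 6·1+2·0+4·0 = 6 | 1·6 = 6
B: 6·1+2·1+4·0 = 8 | 1·8 = 8
T: 6·0+2·2+4·0 = 4 | 1·4 = 4
X: 6·0+2·0+4·2 = 8 | 1·8 = 8
gcd(6,2,4,1) = 1

Coefficients: [6, 2, 4, 1]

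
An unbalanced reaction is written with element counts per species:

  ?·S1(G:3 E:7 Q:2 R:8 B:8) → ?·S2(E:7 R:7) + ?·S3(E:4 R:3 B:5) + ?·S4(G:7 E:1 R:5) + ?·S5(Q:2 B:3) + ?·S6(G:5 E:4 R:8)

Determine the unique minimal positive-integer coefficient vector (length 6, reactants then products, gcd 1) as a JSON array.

G: 4·3 = 12 | 1·0+4·0+1·7+4·0+1·5 = 12
E: 4·7 = 28 | 1·7+4·4+1·1+4·0+1·4 = 28
Q: 4·2 = 8 | 1·0+4·0+1·0+4·2+1·0 = 8
R: 4·8 = 32 | 1·7+4·3+1·5+4·0+1·8 = 32
B: 4·8 = 32 | 1·0+4·5+1·0+4·3+1·0 = 32
gcd(4,1,4,1,4,1) = 1

Coefficients: [4, 1, 4, 1, 4, 1]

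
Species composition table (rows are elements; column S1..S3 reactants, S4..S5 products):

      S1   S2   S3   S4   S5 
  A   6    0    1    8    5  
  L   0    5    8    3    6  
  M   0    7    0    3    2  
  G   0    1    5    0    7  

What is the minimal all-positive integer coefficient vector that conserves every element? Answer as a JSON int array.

A: 6·6+2·0+1·1 = 37 | 4·8+1·5 = 37
L: 6·0+2·5+1·8 = 18 | 4·3+1·6 = 18
M: 6·0+2·7+1·0 = 14 | 4·3+1·2 = 14
G: 6·0+2·1+1·5 = 7 | 4·0+1·7 = 7
gcd(6,2,1,4,1) = 1

Coefficients: [6, 2, 1, 4, 1]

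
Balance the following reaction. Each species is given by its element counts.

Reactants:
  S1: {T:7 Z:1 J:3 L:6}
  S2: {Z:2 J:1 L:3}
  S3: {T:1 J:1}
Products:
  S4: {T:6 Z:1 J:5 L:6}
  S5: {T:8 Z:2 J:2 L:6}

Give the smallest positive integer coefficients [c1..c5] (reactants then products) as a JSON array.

Coefficients: [6, 2, 6, 4, 3]

T: 6·7+2·0+6·1 = 48 | 4·6+3·8 = 48
Z: 6·1+2·2+6·0 = 10 | 4·1+3·2 = 10
J: 6·3+2·1+6·1 = 26 | 4·5+3·2 = 26
L: 6·6+2·3+6·0 = 42 | 4·6+3·6 = 42
gcd(6,2,6,4,3) = 1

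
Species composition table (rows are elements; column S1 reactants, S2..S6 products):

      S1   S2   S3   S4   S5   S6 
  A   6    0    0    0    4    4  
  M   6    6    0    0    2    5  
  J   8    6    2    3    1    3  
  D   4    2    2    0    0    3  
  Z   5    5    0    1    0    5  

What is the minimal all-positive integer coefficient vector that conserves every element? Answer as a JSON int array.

Coefficients: [6, 1, 5, 5, 5, 4]

A: 6·6 = 36 | 1·0+5·0+5·0+5·4+4·4 = 36
M: 6·6 = 36 | 1·6+5·0+5·0+5·2+4·5 = 36
J: 6·8 = 48 | 1·6+5·2+5·3+5·1+4·3 = 48
D: 6·4 = 24 | 1·2+5·2+5·0+5·0+4·3 = 24
Z: 6·5 = 30 | 1·5+5·0+5·1+5·0+4·5 = 30
gcd(6,1,5,5,5,4) = 1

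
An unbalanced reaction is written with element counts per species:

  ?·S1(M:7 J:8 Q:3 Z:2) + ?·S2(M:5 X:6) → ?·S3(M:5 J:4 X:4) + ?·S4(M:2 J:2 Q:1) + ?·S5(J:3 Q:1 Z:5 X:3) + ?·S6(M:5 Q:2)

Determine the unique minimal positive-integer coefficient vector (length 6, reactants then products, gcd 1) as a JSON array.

M: 5·7+5·5 = 60 | 6·5+5·2+2·0+4·5 = 60
J: 5·8+5·0 = 40 | 6·4+5·2+2·3+4·0 = 40
Q: 5·3+5·0 = 15 | 6·0+5·1+2·1+4·2 = 15
Z: 5·2+5·0 = 10 | 6·0+5·0+2·5+4·0 = 10
X: 5·0+5·6 = 30 | 6·4+5·0+2·3+4·0 = 30
gcd(5,5,6,5,2,4) = 1

Coefficients: [5, 5, 6, 5, 2, 4]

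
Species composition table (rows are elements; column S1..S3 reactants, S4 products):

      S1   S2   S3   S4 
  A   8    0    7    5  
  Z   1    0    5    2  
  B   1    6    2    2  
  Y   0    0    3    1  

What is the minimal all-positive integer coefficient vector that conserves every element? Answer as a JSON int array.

A: 2·8+1·0+2·7 = 30 | 6·5 = 30
Z: 2·1+1·0+2·5 = 12 | 6·2 = 12
B: 2·1+1·6+2·2 = 12 | 6·2 = 12
Y: 2·0+1·0+2·3 = 6 | 6·1 = 6
gcd(2,1,2,6) = 1

Coefficients: [2, 1, 2, 6]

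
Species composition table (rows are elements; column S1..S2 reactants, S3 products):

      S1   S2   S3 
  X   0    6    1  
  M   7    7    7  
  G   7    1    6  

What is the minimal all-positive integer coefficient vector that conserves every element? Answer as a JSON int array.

X: 5·0+1·6 = 6 | 6·1 = 6
M: 5·7+1·7 = 42 | 6·7 = 42
G: 5·7+1·1 = 36 | 6·6 = 36
gcd(5,1,6) = 1

Coefficients: [5, 1, 6]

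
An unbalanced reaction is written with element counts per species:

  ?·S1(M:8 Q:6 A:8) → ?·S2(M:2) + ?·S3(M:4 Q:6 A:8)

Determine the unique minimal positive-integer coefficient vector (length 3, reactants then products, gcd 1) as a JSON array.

M: 1·8 = 8 | 2·2+1·4 = 8
Q: 1·6 = 6 | 2·0+1·6 = 6
A: 1·8 = 8 | 2·0+1·8 = 8
gcd(1,2,1) = 1

Coefficients: [1, 2, 1]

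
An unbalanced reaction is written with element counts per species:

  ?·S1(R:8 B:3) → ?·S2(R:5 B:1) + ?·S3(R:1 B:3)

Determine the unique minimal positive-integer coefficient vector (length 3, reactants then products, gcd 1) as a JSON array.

Coefficients: [2, 3, 1]

R: 2·8 = 16 | 3·5+1·1 = 16
B: 2·3 = 6 | 3·1+1·3 = 6
gcd(2,3,1) = 1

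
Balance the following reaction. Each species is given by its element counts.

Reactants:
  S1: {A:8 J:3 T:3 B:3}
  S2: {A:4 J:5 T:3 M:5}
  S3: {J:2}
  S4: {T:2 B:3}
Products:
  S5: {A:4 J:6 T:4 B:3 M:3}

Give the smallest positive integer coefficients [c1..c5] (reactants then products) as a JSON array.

Coefficients: [1, 3, 6, 4, 5]

A: 1·8+3·4+6·0+4·0 = 20 | 5·4 = 20
J: 1·3+3·5+6·2+4·0 = 30 | 5·6 = 30
T: 1·3+3·3+6·0+4·2 = 20 | 5·4 = 20
B: 1·3+3·0+6·0+4·3 = 15 | 5·3 = 15
M: 1·0+3·5+6·0+4·0 = 15 | 5·3 = 15
gcd(1,3,6,4,5) = 1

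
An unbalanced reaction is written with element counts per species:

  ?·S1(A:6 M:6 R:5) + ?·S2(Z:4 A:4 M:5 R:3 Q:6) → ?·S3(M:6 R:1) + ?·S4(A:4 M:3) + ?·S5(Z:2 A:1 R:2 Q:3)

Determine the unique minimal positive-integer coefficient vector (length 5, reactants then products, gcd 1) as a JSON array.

Coefficients: [1, 3, 2, 3, 6]

Z: 1·0+3·4 = 12 | 2·0+3·0+6·2 = 12
A: 1·6+3·4 = 18 | 2·0+3·4+6·1 = 18
M: 1·6+3·5 = 21 | 2·6+3·3+6·0 = 21
R: 1·5+3·3 = 14 | 2·1+3·0+6·2 = 14
Q: 1·0+3·6 = 18 | 2·0+3·0+6·3 = 18
gcd(1,3,2,3,6) = 1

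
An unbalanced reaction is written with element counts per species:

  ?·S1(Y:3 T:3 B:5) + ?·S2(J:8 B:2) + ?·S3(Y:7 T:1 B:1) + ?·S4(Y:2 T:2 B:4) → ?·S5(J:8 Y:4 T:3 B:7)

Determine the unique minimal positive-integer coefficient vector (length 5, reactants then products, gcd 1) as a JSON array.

Coefficients: [5, 6, 1, 1, 6]

J: 5·0+6·8+1·0+1·0 = 48 | 6·8 = 48
Y: 5·3+6·0+1·7+1·2 = 24 | 6·4 = 24
T: 5·3+6·0+1·1+1·2 = 18 | 6·3 = 18
B: 5·5+6·2+1·1+1·4 = 42 | 6·7 = 42
gcd(5,6,1,1,6) = 1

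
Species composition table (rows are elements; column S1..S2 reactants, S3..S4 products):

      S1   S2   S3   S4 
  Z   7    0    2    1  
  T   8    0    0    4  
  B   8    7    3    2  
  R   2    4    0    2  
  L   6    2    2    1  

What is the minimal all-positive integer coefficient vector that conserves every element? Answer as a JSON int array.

Z: 2·7+1·0 = 14 | 5·2+4·1 = 14
T: 2·8+1·0 = 16 | 5·0+4·4 = 16
B: 2·8+1·7 = 23 | 5·3+4·2 = 23
R: 2·2+1·4 = 8 | 5·0+4·2 = 8
L: 2·6+1·2 = 14 | 5·2+4·1 = 14
gcd(2,1,5,4) = 1

Coefficients: [2, 1, 5, 4]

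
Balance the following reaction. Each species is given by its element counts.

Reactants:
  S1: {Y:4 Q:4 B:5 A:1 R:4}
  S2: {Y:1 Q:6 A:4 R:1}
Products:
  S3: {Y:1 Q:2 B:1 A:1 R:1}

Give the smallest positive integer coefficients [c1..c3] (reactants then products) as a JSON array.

Y: 1·4+1·1 = 5 | 5·1 = 5
Q: 1·4+1·6 = 10 | 5·2 = 10
B: 1·5+1·0 = 5 | 5·1 = 5
A: 1·1+1·4 = 5 | 5·1 = 5
R: 1·4+1·1 = 5 | 5·1 = 5
gcd(1,1,5) = 1

Coefficients: [1, 1, 5]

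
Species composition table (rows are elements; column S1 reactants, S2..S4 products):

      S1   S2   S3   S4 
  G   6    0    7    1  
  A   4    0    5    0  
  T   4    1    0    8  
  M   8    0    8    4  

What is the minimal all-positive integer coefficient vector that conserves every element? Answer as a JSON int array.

Coefficients: [5, 4, 4, 2]

G: 5·6 = 30 | 4·0+4·7+2·1 = 30
A: 5·4 = 20 | 4·0+4·5+2·0 = 20
T: 5·4 = 20 | 4·1+4·0+2·8 = 20
M: 5·8 = 40 | 4·0+4·8+2·4 = 40
gcd(5,4,4,2) = 1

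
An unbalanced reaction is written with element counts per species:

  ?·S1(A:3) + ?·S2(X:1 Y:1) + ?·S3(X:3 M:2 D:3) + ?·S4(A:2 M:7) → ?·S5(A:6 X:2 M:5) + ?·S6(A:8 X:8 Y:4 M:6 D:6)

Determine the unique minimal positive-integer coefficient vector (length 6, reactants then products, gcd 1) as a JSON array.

Coefficients: [4, 4, 2, 1, 1, 1]

A: 4·3+4·0+2·0+1·2 = 14 | 1·6+1·8 = 14
X: 4·0+4·1+2·3+1·0 = 10 | 1·2+1·8 = 10
Y: 4·0+4·1+2·0+1·0 = 4 | 1·0+1·4 = 4
M: 4·0+4·0+2·2+1·7 = 11 | 1·5+1·6 = 11
D: 4·0+4·0+2·3+1·0 = 6 | 1·0+1·6 = 6
gcd(4,4,2,1,1,1) = 1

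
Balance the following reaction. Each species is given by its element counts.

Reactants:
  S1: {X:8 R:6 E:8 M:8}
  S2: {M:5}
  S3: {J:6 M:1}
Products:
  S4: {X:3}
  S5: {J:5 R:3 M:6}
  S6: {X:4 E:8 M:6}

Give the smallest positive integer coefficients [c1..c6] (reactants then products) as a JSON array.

X: 3·8+5·0+5·0 = 24 | 4·3+6·0+3·4 = 24
J: 3·0+5·0+5·6 = 30 | 4·0+6·5+3·0 = 30
R: 3·6+5·0+5·0 = 18 | 4·0+6·3+3·0 = 18
E: 3·8+5·0+5·0 = 24 | 4·0+6·0+3·8 = 24
M: 3·8+5·5+5·1 = 54 | 4·0+6·6+3·6 = 54
gcd(3,5,5,4,6,3) = 1

Coefficients: [3, 5, 5, 4, 6, 3]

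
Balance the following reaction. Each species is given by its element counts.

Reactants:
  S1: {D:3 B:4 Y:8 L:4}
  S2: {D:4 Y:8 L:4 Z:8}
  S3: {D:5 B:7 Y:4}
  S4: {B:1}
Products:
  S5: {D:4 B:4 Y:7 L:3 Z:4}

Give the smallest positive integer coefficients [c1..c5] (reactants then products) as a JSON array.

Coefficients: [1, 2, 1, 5, 4]

D: 1·3+2·4+1·5+5·0 = 16 | 4·4 = 16
B: 1·4+2·0+1·7+5·1 = 16 | 4·4 = 16
Y: 1·8+2·8+1·4+5·0 = 28 | 4·7 = 28
L: 1·4+2·4+1·0+5·0 = 12 | 4·3 = 12
Z: 1·0+2·8+1·0+5·0 = 16 | 4·4 = 16
gcd(1,2,1,5,4) = 1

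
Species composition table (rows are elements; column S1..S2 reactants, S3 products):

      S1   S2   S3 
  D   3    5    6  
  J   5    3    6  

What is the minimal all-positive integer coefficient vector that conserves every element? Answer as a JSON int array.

Coefficients: [3, 3, 4]

D: 3·3+3·5 = 24 | 4·6 = 24
J: 3·5+3·3 = 24 | 4·6 = 24
gcd(3,3,4) = 1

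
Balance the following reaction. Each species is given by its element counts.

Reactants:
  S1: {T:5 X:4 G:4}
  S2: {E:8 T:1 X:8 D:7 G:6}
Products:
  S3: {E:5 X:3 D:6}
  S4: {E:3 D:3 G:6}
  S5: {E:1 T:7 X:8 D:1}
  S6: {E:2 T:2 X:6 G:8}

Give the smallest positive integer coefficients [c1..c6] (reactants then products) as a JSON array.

E: 6·0+4·8 = 32 | 2·5+4·3+4·1+3·2 = 32
T: 6·5+4·1 = 34 | 2·0+4·0+4·7+3·2 = 34
X: 6·4+4·8 = 56 | 2·3+4·0+4·8+3·6 = 56
D: 6·0+4·7 = 28 | 2·6+4·3+4·1+3·0 = 28
G: 6·4+4·6 = 48 | 2·0+4·6+4·0+3·8 = 48
gcd(6,4,2,4,4,3) = 1

Coefficients: [6, 4, 2, 4, 4, 3]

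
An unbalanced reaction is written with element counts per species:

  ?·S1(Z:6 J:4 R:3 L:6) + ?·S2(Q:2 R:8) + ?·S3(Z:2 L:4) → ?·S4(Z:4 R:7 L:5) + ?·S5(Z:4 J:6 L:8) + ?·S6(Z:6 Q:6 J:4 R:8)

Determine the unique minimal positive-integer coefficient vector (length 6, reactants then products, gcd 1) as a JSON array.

Coefficients: [4, 3, 3, 4, 2, 1]

Z: 4·6+3·0+3·2 = 30 | 4·4+2·4+1·6 = 30
Q: 4·0+3·2+3·0 = 6 | 4·0+2·0+1·6 = 6
J: 4·4+3·0+3·0 = 16 | 4·0+2·6+1·4 = 16
R: 4·3+3·8+3·0 = 36 | 4·7+2·0+1·8 = 36
L: 4·6+3·0+3·4 = 36 | 4·5+2·8+1·0 = 36
gcd(4,3,3,4,2,1) = 1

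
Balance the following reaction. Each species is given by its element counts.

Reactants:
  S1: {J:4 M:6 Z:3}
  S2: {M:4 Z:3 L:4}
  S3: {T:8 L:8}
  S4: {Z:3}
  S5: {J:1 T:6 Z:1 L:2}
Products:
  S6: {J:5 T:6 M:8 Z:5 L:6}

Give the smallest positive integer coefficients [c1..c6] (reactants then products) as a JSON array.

Coefficients: [6, 1, 3, 1, 1, 5]

J: 6·4+1·0+3·0+1·0+1·1 = 25 | 5·5 = 25
T: 6·0+1·0+3·8+1·0+1·6 = 30 | 5·6 = 30
M: 6·6+1·4+3·0+1·0+1·0 = 40 | 5·8 = 40
Z: 6·3+1·3+3·0+1·3+1·1 = 25 | 5·5 = 25
L: 6·0+1·4+3·8+1·0+1·2 = 30 | 5·6 = 30
gcd(6,1,3,1,1,5) = 1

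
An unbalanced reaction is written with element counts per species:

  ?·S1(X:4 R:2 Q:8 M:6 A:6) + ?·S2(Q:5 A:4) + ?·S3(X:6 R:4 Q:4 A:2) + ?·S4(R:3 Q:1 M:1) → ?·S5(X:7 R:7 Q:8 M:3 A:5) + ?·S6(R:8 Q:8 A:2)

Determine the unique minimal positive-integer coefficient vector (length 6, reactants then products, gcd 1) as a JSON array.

Coefficients: [1, 2, 4, 6, 4, 1]

X: 1·4+2·0+4·6+6·0 = 28 | 4·7+1·0 = 28
R: 1·2+2·0+4·4+6·3 = 36 | 4·7+1·8 = 36
Q: 1·8+2·5+4·4+6·1 = 40 | 4·8+1·8 = 40
M: 1·6+2·0+4·0+6·1 = 12 | 4·3+1·0 = 12
A: 1·6+2·4+4·2+6·0 = 22 | 4·5+1·2 = 22
gcd(1,2,4,6,4,1) = 1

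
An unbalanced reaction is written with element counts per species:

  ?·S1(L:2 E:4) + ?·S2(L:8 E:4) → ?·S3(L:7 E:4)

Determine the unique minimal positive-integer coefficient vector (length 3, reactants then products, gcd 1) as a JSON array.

L: 1·2+5·8 = 42 | 6·7 = 42
E: 1·4+5·4 = 24 | 6·4 = 24
gcd(1,5,6) = 1

Coefficients: [1, 5, 6]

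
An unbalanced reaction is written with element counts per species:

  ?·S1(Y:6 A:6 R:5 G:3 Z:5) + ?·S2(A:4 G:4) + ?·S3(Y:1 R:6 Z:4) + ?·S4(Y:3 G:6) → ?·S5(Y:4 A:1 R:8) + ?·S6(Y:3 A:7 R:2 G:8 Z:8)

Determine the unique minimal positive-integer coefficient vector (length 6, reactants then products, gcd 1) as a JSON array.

Coefficients: [4, 4, 5, 2, 5, 5]

Y: 4·6+4·0+5·1+2·3 = 35 | 5·4+5·3 = 35
A: 4·6+4·4+5·0+2·0 = 40 | 5·1+5·7 = 40
R: 4·5+4·0+5·6+2·0 = 50 | 5·8+5·2 = 50
G: 4·3+4·4+5·0+2·6 = 40 | 5·0+5·8 = 40
Z: 4·5+4·0+5·4+2·0 = 40 | 5·0+5·8 = 40
gcd(4,4,5,2,5,5) = 1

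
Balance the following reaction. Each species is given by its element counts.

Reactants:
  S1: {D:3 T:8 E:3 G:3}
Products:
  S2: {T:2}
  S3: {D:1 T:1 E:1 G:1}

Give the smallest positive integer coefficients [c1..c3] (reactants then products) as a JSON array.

Coefficients: [2, 5, 6]

D: 2·3 = 6 | 5·0+6·1 = 6
T: 2·8 = 16 | 5·2+6·1 = 16
E: 2·3 = 6 | 5·0+6·1 = 6
G: 2·3 = 6 | 5·0+6·1 = 6
gcd(2,5,6) = 1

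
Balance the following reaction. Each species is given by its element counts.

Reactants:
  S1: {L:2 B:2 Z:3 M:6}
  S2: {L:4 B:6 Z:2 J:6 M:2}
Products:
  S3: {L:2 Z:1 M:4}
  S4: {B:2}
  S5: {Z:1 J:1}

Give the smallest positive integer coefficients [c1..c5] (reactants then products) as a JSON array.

L: 3·2+1·4 = 10 | 5·2+6·0+6·0 = 10
B: 3·2+1·6 = 12 | 5·0+6·2+6·0 = 12
Z: 3·3+1·2 = 11 | 5·1+6·0+6·1 = 11
J: 3·0+1·6 = 6 | 5·0+6·0+6·1 = 6
M: 3·6+1·2 = 20 | 5·4+6·0+6·0 = 20
gcd(3,1,5,6,6) = 1

Coefficients: [3, 1, 5, 6, 6]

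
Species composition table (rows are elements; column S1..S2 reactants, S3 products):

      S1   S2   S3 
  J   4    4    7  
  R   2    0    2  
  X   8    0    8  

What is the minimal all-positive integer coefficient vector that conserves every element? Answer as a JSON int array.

J: 4·4+3·4 = 28 | 4·7 = 28
R: 4·2+3·0 = 8 | 4·2 = 8
X: 4·8+3·0 = 32 | 4·8 = 32
gcd(4,3,4) = 1

Coefficients: [4, 3, 4]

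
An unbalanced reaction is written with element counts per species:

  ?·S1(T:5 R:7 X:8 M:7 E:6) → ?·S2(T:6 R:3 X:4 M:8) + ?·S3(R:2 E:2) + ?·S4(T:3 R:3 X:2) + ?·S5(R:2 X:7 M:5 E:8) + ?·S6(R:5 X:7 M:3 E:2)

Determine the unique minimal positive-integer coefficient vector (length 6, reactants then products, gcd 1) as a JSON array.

T: 6·5 = 30 | 3·6+5·0+4·3+3·0+1·0 = 30
R: 6·7 = 42 | 3·3+5·2+4·3+3·2+1·5 = 42
X: 6·8 = 48 | 3·4+5·0+4·2+3·7+1·7 = 48
M: 6·7 = 42 | 3·8+5·0+4·0+3·5+1·3 = 42
E: 6·6 = 36 | 3·0+5·2+4·0+3·8+1·2 = 36
gcd(6,3,5,4,3,1) = 1

Coefficients: [6, 3, 5, 4, 3, 1]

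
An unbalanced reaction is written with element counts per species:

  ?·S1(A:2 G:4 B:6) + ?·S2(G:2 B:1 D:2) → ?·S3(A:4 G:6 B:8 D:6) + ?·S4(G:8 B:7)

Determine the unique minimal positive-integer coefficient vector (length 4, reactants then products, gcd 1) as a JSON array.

Coefficients: [2, 3, 1, 1]

A: 2·2+3·0 = 4 | 1·4+1·0 = 4
G: 2·4+3·2 = 14 | 1·6+1·8 = 14
B: 2·6+3·1 = 15 | 1·8+1·7 = 15
D: 2·0+3·2 = 6 | 1·6+1·0 = 6
gcd(2,3,1,1) = 1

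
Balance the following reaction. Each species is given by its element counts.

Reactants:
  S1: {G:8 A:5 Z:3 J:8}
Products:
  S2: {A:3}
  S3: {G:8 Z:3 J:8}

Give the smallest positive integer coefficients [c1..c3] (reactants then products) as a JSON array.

G: 3·8 = 24 | 5·0+3·8 = 24
A: 3·5 = 15 | 5·3+3·0 = 15
Z: 3·3 = 9 | 5·0+3·3 = 9
J: 3·8 = 24 | 5·0+3·8 = 24
gcd(3,5,3) = 1

Coefficients: [3, 5, 3]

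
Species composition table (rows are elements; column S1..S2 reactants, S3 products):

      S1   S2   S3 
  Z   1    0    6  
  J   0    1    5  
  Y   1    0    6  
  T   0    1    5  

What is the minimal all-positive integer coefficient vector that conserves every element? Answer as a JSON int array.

Z: 6·1+5·0 = 6 | 1·6 = 6
J: 6·0+5·1 = 5 | 1·5 = 5
Y: 6·1+5·0 = 6 | 1·6 = 6
T: 6·0+5·1 = 5 | 1·5 = 5
gcd(6,5,1) = 1

Coefficients: [6, 5, 1]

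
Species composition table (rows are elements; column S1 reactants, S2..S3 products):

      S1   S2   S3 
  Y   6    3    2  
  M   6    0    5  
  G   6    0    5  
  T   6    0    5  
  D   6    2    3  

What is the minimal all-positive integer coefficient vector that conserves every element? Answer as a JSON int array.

Coefficients: [5, 6, 6]

Y: 5·6 = 30 | 6·3+6·2 = 30
M: 5·6 = 30 | 6·0+6·5 = 30
G: 5·6 = 30 | 6·0+6·5 = 30
T: 5·6 = 30 | 6·0+6·5 = 30
D: 5·6 = 30 | 6·2+6·3 = 30
gcd(5,6,6) = 1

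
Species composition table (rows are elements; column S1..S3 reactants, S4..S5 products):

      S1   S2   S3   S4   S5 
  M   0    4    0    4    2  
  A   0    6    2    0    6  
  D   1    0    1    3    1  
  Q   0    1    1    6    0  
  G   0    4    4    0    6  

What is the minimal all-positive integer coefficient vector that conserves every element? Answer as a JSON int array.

Coefficients: [4, 3, 3, 1, 4]

M: 4·0+3·4+3·0 = 12 | 1·4+4·2 = 12
A: 4·0+3·6+3·2 = 24 | 1·0+4·6 = 24
D: 4·1+3·0+3·1 = 7 | 1·3+4·1 = 7
Q: 4·0+3·1+3·1 = 6 | 1·6+4·0 = 6
G: 4·0+3·4+3·4 = 24 | 1·0+4·6 = 24
gcd(4,3,3,1,4) = 1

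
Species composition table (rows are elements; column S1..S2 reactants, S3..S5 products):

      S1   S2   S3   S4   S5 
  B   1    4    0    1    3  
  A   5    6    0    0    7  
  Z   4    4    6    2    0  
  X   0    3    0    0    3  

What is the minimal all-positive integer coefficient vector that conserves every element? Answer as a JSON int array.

Coefficients: [1, 5, 2, 6, 5]

B: 1·1+5·4 = 21 | 2·0+6·1+5·3 = 21
A: 1·5+5·6 = 35 | 2·0+6·0+5·7 = 35
Z: 1·4+5·4 = 24 | 2·6+6·2+5·0 = 24
X: 1·0+5·3 = 15 | 2·0+6·0+5·3 = 15
gcd(1,5,2,6,5) = 1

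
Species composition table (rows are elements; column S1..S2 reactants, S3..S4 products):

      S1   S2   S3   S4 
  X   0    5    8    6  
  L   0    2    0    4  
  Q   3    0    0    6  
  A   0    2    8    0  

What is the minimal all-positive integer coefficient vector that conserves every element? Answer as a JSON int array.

Coefficients: [4, 4, 1, 2]

X: 4·0+4·5 = 20 | 1·8+2·6 = 20
L: 4·0+4·2 = 8 | 1·0+2·4 = 8
Q: 4·3+4·0 = 12 | 1·0+2·6 = 12
A: 4·0+4·2 = 8 | 1·8+2·0 = 8
gcd(4,4,1,2) = 1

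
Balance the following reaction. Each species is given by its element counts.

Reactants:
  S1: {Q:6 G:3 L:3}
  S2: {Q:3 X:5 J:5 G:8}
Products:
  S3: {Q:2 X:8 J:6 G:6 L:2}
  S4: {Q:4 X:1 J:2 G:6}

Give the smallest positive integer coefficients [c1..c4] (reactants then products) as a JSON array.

Coefficients: [2, 6, 3, 6]

Q: 2·6+6·3 = 30 | 3·2+6·4 = 30
X: 2·0+6·5 = 30 | 3·8+6·1 = 30
J: 2·0+6·5 = 30 | 3·6+6·2 = 30
G: 2·3+6·8 = 54 | 3·6+6·6 = 54
L: 2·3+6·0 = 6 | 3·2+6·0 = 6
gcd(2,6,3,6) = 1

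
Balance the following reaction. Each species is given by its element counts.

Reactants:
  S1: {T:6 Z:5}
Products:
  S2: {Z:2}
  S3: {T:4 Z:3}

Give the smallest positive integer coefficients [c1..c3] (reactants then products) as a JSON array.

Coefficients: [4, 1, 6]

T: 4·6 = 24 | 1·0+6·4 = 24
Z: 4·5 = 20 | 1·2+6·3 = 20
gcd(4,1,6) = 1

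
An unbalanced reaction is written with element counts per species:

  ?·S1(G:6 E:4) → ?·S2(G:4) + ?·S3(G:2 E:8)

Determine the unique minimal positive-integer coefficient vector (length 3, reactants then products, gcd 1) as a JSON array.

G: 4·6 = 24 | 5·4+2·2 = 24
E: 4·4 = 16 | 5·0+2·8 = 16
gcd(4,5,2) = 1

Coefficients: [4, 5, 2]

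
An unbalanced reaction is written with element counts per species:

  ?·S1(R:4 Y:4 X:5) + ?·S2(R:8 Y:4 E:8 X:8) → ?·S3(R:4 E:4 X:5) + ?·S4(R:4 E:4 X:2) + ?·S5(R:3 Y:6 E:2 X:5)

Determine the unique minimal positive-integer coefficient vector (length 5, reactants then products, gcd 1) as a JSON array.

Coefficients: [1, 5, 3, 5, 4]

R: 1·4+5·8 = 44 | 3·4+5·4+4·3 = 44
Y: 1·4+5·4 = 24 | 3·0+5·0+4·6 = 24
E: 1·0+5·8 = 40 | 3·4+5·4+4·2 = 40
X: 1·5+5·8 = 45 | 3·5+5·2+4·5 = 45
gcd(1,5,3,5,4) = 1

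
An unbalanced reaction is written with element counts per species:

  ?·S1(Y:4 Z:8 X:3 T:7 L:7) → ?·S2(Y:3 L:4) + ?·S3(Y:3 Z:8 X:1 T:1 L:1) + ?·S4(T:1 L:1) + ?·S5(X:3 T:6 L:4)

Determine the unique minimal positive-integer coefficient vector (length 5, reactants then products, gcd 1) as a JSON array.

Coefficients: [3, 1, 3, 6, 2]

Y: 3·4 = 12 | 1·3+3·3+6·0+2·0 = 12
Z: 3·8 = 24 | 1·0+3·8+6·0+2·0 = 24
X: 3·3 = 9 | 1·0+3·1+6·0+2·3 = 9
T: 3·7 = 21 | 1·0+3·1+6·1+2·6 = 21
L: 3·7 = 21 | 1·4+3·1+6·1+2·4 = 21
gcd(3,1,3,6,2) = 1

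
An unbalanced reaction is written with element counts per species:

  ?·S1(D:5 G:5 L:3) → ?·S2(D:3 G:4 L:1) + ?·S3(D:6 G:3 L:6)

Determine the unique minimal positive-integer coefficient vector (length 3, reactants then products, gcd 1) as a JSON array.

D: 3·5 = 15 | 3·3+1·6 = 15
G: 3·5 = 15 | 3·4+1·3 = 15
L: 3·3 = 9 | 3·1+1·6 = 9
gcd(3,3,1) = 1

Coefficients: [3, 3, 1]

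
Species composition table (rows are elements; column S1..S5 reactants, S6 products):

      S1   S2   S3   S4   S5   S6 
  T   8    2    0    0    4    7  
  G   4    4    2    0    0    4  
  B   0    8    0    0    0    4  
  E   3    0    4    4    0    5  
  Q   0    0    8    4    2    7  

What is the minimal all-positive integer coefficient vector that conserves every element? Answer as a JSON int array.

T: 2·8+3·2+2·0+4·0+5·4 = 42 | 6·7 = 42
G: 2·4+3·4+2·2+4·0+5·0 = 24 | 6·4 = 24
B: 2·0+3·8+2·0+4·0+5·0 = 24 | 6·4 = 24
E: 2·3+3·0+2·4+4·4+5·0 = 30 | 6·5 = 30
Q: 2·0+3·0+2·8+4·4+5·2 = 42 | 6·7 = 42
gcd(2,3,2,4,5,6) = 1

Coefficients: [2, 3, 2, 4, 5, 6]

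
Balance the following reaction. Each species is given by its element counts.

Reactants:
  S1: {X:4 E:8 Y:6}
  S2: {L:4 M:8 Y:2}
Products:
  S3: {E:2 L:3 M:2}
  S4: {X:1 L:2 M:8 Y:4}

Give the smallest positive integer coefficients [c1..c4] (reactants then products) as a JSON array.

X: 1·4+5·0 = 4 | 4·0+4·1 = 4
E: 1·8+5·0 = 8 | 4·2+4·0 = 8
L: 1·0+5·4 = 20 | 4·3+4·2 = 20
M: 1·0+5·8 = 40 | 4·2+4·8 = 40
Y: 1·6+5·2 = 16 | 4·0+4·4 = 16
gcd(1,5,4,4) = 1

Coefficients: [1, 5, 4, 4]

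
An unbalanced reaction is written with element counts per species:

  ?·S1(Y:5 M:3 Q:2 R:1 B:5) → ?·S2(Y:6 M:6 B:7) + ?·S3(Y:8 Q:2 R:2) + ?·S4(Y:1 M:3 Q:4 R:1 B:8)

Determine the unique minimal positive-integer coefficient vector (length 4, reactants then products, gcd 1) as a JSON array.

Y: 3·5 = 15 | 1·6+1·8+1·1 = 15
M: 3·3 = 9 | 1·6+1·0+1·3 = 9
Q: 3·2 = 6 | 1·0+1·2+1·4 = 6
R: 3·1 = 3 | 1·0+1·2+1·1 = 3
B: 3·5 = 15 | 1·7+1·0+1·8 = 15
gcd(3,1,1,1) = 1

Coefficients: [3, 1, 1, 1]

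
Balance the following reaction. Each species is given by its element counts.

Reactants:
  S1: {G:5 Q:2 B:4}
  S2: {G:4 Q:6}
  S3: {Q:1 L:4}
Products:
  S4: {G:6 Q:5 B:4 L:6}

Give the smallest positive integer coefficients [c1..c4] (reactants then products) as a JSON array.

G: 4·5+1·4+6·0 = 24 | 4·6 = 24
Q: 4·2+1·6+6·1 = 20 | 4·5 = 20
B: 4·4+1·0+6·0 = 16 | 4·4 = 16
L: 4·0+1·0+6·4 = 24 | 4·6 = 24
gcd(4,1,6,4) = 1

Coefficients: [4, 1, 6, 4]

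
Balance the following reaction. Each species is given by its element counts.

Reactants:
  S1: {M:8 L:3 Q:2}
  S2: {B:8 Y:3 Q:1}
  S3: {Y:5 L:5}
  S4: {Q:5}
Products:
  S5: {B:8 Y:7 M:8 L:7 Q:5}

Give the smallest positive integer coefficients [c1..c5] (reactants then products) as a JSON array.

B: 5·0+5·8+4·0+2·0 = 40 | 5·8 = 40
Y: 5·0+5·3+4·5+2·0 = 35 | 5·7 = 35
M: 5·8+5·0+4·0+2·0 = 40 | 5·8 = 40
L: 5·3+5·0+4·5+2·0 = 35 | 5·7 = 35
Q: 5·2+5·1+4·0+2·5 = 25 | 5·5 = 25
gcd(5,5,4,2,5) = 1

Coefficients: [5, 5, 4, 2, 5]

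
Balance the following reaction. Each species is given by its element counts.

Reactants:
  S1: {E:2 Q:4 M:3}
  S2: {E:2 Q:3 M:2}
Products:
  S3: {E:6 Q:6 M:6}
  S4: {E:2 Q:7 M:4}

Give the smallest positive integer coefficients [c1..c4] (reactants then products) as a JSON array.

E: 6·2+3·2 = 18 | 2·6+3·2 = 18
Q: 6·4+3·3 = 33 | 2·6+3·7 = 33
M: 6·3+3·2 = 24 | 2·6+3·4 = 24
gcd(6,3,2,3) = 1

Coefficients: [6, 3, 2, 3]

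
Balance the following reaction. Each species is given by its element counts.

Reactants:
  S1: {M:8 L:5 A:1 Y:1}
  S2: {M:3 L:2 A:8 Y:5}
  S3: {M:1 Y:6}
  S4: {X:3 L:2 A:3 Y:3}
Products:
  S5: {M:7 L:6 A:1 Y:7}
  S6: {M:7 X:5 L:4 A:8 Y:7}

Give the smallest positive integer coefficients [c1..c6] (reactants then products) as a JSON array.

Coefficients: [6, 1, 5, 5, 5, 3]

M: 6·8+1·3+5·1+5·0 = 56 | 5·7+3·7 = 56
X: 6·0+1·0+5·0+5·3 = 15 | 5·0+3·5 = 15
L: 6·5+1·2+5·0+5·2 = 42 | 5·6+3·4 = 42
A: 6·1+1·8+5·0+5·3 = 29 | 5·1+3·8 = 29
Y: 6·1+1·5+5·6+5·3 = 56 | 5·7+3·7 = 56
gcd(6,1,5,5,5,3) = 1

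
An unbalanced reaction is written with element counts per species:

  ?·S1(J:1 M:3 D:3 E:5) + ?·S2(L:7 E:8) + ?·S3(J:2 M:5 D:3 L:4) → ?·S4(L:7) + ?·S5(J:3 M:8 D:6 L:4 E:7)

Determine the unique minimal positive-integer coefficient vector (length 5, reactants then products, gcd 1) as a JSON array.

Coefficients: [4, 1, 4, 1, 4]

J: 4·1+1·0+4·2 = 12 | 1·0+4·3 = 12
M: 4·3+1·0+4·5 = 32 | 1·0+4·8 = 32
D: 4·3+1·0+4·3 = 24 | 1·0+4·6 = 24
L: 4·0+1·7+4·4 = 23 | 1·7+4·4 = 23
E: 4·5+1·8+4·0 = 28 | 1·0+4·7 = 28
gcd(4,1,4,1,4) = 1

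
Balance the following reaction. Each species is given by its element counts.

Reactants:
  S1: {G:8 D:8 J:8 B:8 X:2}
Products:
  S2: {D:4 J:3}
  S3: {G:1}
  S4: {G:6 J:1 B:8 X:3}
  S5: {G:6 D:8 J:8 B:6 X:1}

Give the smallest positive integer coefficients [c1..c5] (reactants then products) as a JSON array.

Coefficients: [5, 2, 4, 2, 4]

G: 5·8 = 40 | 2·0+4·1+2·6+4·6 = 40
D: 5·8 = 40 | 2·4+4·0+2·0+4·8 = 40
J: 5·8 = 40 | 2·3+4·0+2·1+4·8 = 40
B: 5·8 = 40 | 2·0+4·0+2·8+4·6 = 40
X: 5·2 = 10 | 2·0+4·0+2·3+4·1 = 10
gcd(5,2,4,2,4) = 1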